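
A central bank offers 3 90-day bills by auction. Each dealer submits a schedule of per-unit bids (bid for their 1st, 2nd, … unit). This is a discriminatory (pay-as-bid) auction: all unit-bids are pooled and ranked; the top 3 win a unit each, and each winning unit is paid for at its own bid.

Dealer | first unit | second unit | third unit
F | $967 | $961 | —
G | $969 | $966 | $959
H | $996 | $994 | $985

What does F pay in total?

All unit-bids, highest first — top 3: 996 (H-1), 994 (H-2), 985 (H-3)
Next rejected bid: $969 (not a price — pay-as-bid).
F wins no units.

F pays $0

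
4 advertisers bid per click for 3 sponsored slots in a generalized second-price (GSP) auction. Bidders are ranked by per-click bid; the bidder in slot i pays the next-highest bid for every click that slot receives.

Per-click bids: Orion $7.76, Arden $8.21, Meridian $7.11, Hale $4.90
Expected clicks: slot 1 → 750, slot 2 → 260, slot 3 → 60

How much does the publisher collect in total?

Ranked by bid: $8.21 (Arden) > $7.76 (Orion) > $7.11 (Meridian) > $4.90 (Hale)
Slot 1: Arden pays $7.76 × 750 = $5820.00
Slot 2: Orion pays $7.11 × 260 = $1848.60
Slot 3: Meridian pays $4.90 × 60 = $294.00
Total = $7962.60

Total revenue: $7962.60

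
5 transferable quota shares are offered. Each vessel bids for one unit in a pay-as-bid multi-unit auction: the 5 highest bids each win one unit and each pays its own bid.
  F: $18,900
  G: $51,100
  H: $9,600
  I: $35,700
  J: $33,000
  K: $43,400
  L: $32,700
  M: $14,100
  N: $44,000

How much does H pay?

H pays $0

Sorting: 51,100 (G), 44,000 (N), 43,400 (K), 35,700 (I), 33,000 (J), 32,700 (L), 18,900 (F), …
Top 5: G, N, K, I, J.
H does not win → $0.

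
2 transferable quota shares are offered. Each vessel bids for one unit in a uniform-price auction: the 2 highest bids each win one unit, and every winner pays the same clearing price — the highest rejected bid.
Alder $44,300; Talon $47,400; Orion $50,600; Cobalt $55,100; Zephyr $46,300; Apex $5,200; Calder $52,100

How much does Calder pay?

Calder pays $50,600

Ordering the bids: 55,100 (Cobalt), 52,100 (Calder), 50,600 (Orion), 47,400 (Talon), …
The 2 highest are Cobalt, Calder.
Highest unsuccessful bid: $50,600 → clearing price.
Calder wins → pays $50,600.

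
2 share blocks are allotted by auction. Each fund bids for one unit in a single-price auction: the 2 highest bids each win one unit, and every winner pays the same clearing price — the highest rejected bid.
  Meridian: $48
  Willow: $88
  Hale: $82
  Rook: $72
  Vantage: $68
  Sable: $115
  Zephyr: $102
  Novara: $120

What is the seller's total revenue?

Sorting: 120 (Novara), 115 (Sable), 102 (Zephyr), 88 (Willow), …
The 2 highest are Novara, Sable.
Highest unsuccessful bid: $102 → clearing price.
Total revenue = 2 × $102 = $204.

Total revenue: $204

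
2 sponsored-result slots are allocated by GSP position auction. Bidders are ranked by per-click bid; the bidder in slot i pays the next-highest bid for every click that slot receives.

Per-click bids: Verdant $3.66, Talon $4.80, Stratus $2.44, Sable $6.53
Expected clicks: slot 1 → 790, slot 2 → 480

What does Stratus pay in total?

Stratus pays $0.00

Ranked by bid: $6.53 (Sable) > $4.80 (Talon) > $3.66 (Verdant) > …
Stratus ranks below slot 2 → no slot, pays nothing.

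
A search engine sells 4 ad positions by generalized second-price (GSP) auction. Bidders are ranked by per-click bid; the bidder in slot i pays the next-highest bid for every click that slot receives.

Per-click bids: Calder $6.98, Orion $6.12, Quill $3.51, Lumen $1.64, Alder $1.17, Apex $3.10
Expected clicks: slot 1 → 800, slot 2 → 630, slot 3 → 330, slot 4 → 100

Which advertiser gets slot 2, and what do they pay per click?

Orion; $3.51 per click

Sorting advertisers: $6.98 (Calder) > $6.12 (Orion) > $3.51 (Quill) > $3.10 (Apex) > $1.64 (Lumen) > …
Slot 2 goes to the second-ranked bidder, Orion, who pays the next bid down: $3.51/click.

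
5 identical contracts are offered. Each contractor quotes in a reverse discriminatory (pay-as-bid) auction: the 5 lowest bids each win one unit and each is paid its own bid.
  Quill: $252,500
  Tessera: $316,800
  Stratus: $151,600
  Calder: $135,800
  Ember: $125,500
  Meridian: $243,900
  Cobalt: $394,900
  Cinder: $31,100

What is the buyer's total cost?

Bids ranked low→high: 31,100 (Cinder), 125,500 (Ember), 135,800 (Calder), 151,600 (Stratus), 243,900 (Meridian), 252,500 (Quill), 316,800 (Tessera), …
Lowest 5: Cinder, Ember, Calder, Stratus, Meridian.
Total cost = 31,100 + 125,500 + 135,800 + 151,600 + 243,900 = $687,900.

Total cost: $687,900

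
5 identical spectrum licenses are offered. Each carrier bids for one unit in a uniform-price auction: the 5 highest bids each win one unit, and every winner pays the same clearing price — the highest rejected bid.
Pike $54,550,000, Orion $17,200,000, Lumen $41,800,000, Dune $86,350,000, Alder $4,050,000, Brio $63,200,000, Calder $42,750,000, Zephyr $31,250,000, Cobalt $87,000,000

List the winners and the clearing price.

Cobalt, Dune, Brio, Pike, Calder; each pays $41,800,000

Ordering the bids: 87,000,000 (Cobalt), 86,350,000 (Dune), 63,200,000 (Brio), 54,550,000 (Pike), 42,750,000 (Calder), 41,800,000 (Lumen), 31,250,000 (Zephyr), …
Winners (5 units): Cobalt, Dune, Brio, Pike, Calder.
First losing bid is Lumen's $41,800,000, which sets the uniform price.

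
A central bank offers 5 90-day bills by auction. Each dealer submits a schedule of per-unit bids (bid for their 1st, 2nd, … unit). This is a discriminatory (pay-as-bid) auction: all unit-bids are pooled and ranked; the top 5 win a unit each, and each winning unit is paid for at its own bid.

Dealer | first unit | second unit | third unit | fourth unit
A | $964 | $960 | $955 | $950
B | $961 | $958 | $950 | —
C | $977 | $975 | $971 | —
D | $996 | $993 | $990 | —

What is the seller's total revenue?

Merging the schedules and taking the best 5: 996 (D-1), 993 (D-2), 990 (D-3), 977 (C-1), 975 (C-2)
Next rejected bid: $971 (not a price — pay-as-bid).
Each winning unit pays its own bid.
Revenue = 996 + 993 + 990 + 977 + 975 = $4,931.

Total revenue: $4,931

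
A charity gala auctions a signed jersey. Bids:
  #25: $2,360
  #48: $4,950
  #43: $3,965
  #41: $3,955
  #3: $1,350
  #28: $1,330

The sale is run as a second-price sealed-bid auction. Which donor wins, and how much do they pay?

Rule: the highest bidder wins and pays the second-highest bid.
Sorting bids: 4,950 (#48) > 3,965 (#43) > 3,955 (#41) > 2,360 (#25) > 1,350 (#3) > 1,330 (#28)
Second-price: #48 pays #43's bid of $3,965.

#48 pays $3,965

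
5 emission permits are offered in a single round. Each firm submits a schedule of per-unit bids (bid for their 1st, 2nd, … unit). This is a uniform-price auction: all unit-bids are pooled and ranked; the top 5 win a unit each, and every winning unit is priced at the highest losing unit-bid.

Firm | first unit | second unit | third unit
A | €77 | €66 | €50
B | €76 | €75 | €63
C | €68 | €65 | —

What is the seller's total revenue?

Merging the schedules and taking the best 5: 77 (A-1), 76 (B-1), 75 (B-2), 68 (C-1), 66 (A-2)
First bid not allocated: €65.
Allocation: A 2, B 2, C 1. Every unit priced at €65.
Revenue = 5 × 65 = €325.

Total revenue: €325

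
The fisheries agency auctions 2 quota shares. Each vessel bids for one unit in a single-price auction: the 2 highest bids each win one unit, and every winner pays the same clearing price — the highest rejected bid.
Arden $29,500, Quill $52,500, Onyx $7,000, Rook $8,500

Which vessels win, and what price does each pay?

Bids ranked high→low: 52,500 (Quill), 29,500 (Arden), 8,500 (Rook), 7,000 (Onyx)
Winners (2 units): Quill, Arden.
First losing bid is Rook's $8,500, which sets the uniform price.

Quill, Arden; each pays $8,500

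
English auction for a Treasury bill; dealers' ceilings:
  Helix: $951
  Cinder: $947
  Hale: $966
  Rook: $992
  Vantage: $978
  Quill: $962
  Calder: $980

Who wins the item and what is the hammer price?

Sorting limits: 992 (Rook) > 980 (Calder) > 978 (Vantage) > 966 (Hale) > 962 (Quill) > 951 (Helix) > …
Calder is the last rival to drop out, at $980; Rook remains and wins at that price.

Rook wins at $980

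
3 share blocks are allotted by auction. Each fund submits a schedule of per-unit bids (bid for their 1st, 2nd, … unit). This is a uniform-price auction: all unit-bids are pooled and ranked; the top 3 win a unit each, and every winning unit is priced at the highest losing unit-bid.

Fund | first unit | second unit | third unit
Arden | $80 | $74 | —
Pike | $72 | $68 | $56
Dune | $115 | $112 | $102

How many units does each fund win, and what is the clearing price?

Pooled unit-bids ranked (top 3): 115 (Dune-1), 112 (Dune-2), 102 (Dune-3)
The (k+1)-th unit-bid is $80.
Allocation: Dune 3.

Dune 3; clearing price $80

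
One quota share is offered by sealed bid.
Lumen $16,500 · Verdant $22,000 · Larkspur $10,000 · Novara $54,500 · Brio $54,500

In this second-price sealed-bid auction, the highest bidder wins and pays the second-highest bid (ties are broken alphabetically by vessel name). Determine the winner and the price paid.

Rule: the highest bidder wins and pays the second-highest bid.
Bids in order: 54,500 (Brio) > 54,500 (Novara) > 22,000 (Verdant) > 16,500 (Lumen) > 10,000 (Larkspur)
Brio and Novara tie at $54,500; tie-break gives it to Brio.
Second-price: Brio pays Novara's bid of $54,500.

Brio pays $54,500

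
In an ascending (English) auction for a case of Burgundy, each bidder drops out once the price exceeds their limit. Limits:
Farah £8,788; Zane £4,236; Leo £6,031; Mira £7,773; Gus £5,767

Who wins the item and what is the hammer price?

Limits ranked: 8,788 (Farah) > 7,773 (Mira) > 6,031 (Leo) > 5,767 (Gus) > 4,236 (Zane)
Bidding ends when Mira exits at £7,773; Farah takes it.

Farah wins at £7,773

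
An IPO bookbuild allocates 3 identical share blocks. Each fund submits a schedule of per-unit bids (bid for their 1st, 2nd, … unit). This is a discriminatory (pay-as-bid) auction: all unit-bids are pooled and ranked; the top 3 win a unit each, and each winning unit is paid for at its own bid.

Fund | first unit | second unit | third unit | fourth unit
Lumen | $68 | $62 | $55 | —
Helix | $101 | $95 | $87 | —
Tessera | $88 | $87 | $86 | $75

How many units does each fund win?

Pooled unit-bids ranked (top 3): 101 (Helix-1), 95 (Helix-2), 88 (Tessera-1)
Next rejected bid: $87 (not a price — pay-as-bid).
Allocation: Helix 2, Tessera 1.

Helix 2, Tessera 1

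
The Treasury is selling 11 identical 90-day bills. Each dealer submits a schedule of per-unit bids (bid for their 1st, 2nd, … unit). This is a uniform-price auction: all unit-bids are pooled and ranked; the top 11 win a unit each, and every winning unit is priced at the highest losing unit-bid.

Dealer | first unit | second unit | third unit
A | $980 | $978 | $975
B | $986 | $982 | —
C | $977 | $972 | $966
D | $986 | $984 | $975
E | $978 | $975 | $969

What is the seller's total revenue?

Total revenue: $10,692

All unit-bids, highest first — top 11: 986 (B-1), 986 (D-1), 984 (D-2), 982 (B-2), 980 (A-1), 978 (A-2), 978 (E-1), 977 (C-1), 975 (A-3), 975 (D-3), 975 (E-2)
The (k+1)-th unit-bid is $972.
Allocation: A 3, B 2, C 1, D 3, E 2. Every unit priced at $972.
Revenue = 11 × 972 = $10,692.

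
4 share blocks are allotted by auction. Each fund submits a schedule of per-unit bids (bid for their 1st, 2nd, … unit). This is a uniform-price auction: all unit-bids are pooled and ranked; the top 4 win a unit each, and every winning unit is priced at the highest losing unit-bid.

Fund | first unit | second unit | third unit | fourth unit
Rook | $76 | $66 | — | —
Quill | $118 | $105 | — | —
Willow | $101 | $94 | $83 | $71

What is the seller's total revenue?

Merging the schedules and taking the best 4: 118 (Quill-1), 105 (Quill-2), 101 (Willow-1), 94 (Willow-2)
Highest rejected unit-bid = $83.
Allocation: Quill 2, Willow 2. Every unit priced at $83.
Revenue = 4 × 83 = $332.

Total revenue: $332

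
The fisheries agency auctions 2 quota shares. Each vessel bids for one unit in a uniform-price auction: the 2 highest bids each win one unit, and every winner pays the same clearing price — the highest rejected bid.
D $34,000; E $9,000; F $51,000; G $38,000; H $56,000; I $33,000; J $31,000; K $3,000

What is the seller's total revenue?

Total revenue: $76,000

Ordering the bids: 56,000 (H), 51,000 (F), 38,000 (G), 34,000 (D), …
The 2 highest are H, F.
Clearing price = highest rejected bid = $38,000.
Total revenue = 2 × $38,000 = $76,000.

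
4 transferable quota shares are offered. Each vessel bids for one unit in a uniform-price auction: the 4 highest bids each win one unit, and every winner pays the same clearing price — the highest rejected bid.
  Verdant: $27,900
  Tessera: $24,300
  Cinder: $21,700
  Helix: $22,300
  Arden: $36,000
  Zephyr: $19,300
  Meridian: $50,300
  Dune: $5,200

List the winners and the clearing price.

Meridian, Arden, Verdant, Tessera; each pays $22,300

Bids ranked high→low: 50,300 (Meridian), 36,000 (Arden), 27,900 (Verdant), 24,300 (Tessera), 22,300 (Helix), 21,700 (Cinder), …
Winners (4 units): Meridian, Arden, Verdant, Tessera.
Highest unsuccessful bid: $22,300 → clearing price.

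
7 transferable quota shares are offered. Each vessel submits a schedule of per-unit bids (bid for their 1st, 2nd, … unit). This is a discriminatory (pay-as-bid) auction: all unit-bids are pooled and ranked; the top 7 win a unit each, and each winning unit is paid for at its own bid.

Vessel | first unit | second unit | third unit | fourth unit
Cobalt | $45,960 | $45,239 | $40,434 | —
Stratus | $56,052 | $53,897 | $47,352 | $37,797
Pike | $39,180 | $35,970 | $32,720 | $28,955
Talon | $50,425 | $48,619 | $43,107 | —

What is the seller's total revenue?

Total revenue: $347,544

All unit-bids, highest first — top 7: 56,052 (Stratus-1), 53,897 (Stratus-2), 50,425 (Talon-1), 48,619 (Talon-2), 47,352 (Stratus-3), 45,960 (Cobalt-1), 45,239 (Cobalt-2)
Next rejected bid: $43,107 (not a price — pay-as-bid).
Each winning unit pays its own bid.
Revenue = 56,052 + 53,897 + 50,425 + 48,619 + 47,352 + 45,960 + 45,239 = $347,544.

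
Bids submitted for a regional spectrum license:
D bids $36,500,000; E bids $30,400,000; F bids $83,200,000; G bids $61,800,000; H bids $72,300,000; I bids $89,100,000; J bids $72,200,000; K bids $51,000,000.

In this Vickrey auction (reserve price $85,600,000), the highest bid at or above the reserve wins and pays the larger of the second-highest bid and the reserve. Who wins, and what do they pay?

Rule: the highest bid at or above the reserve wins and pays the larger of the second-highest bid and the reserve.
Bids ranked: 89,100,000 (I) > 83,200,000 (F) > 72,300,000 (H) > 72,200,000 (J) > 61,800,000 (G) > 51,000,000 (K) > …
I has the top bid at or above the reserve ($89,100,000).
max(second-highest $83,200,000, reserve $85,600,000) = $85,600,000.

I pays $85,600,000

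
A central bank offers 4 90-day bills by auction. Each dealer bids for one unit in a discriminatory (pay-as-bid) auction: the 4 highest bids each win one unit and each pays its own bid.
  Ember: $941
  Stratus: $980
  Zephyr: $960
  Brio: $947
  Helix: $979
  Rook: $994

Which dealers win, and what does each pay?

Sorting: 994 (Rook), 980 (Stratus), 979 (Helix), 960 (Zephyr), 947 (Brio), 941 (Ember)
Top 4: Rook, Stratus, Helix, Zephyr.
Each winner pays its own bid: Rook $994, Stratus $980, Helix $979, Zephyr $960.

Rook $994, Stratus $980, Helix $979, Zephyr $960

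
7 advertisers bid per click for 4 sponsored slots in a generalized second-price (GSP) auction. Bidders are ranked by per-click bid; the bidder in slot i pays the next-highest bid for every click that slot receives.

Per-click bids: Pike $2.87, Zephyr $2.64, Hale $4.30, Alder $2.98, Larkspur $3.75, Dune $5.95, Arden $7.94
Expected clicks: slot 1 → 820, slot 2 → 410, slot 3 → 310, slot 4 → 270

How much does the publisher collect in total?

Per-click bids in order: $7.94 (Arden) > $5.95 (Dune) > $4.30 (Hale) > $3.75 (Larkspur) > $2.98 (Alder) > …
Slot 1: Arden pays $5.95 × 820 = $4879.00
Slot 2: Dune pays $4.30 × 410 = $1763.00
Slot 3: Hale pays $3.75 × 310 = $1162.50
Slot 4: Larkspur pays $2.98 × 270 = $804.60
Total = $8609.10

Total revenue: $8609.10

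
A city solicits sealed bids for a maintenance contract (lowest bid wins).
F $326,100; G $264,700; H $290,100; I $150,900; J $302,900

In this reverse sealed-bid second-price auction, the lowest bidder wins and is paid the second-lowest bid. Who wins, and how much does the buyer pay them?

Rule: the lowest bidder wins and is paid the second-lowest bid.
Bids in order: 150,900 (I) < 264,700 (G) < 290,100 (H) < 302,900 (J) < 326,100 (F)
I is lowest; is paid the second-lowest bid, $264,700.

I is paid $264,700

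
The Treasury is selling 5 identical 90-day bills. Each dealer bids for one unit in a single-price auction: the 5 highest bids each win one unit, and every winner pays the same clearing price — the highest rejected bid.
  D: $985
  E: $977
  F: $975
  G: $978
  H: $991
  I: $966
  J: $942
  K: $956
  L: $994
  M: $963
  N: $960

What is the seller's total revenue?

Total revenue: $4,875

Ordering the bids: 994 (L), 991 (H), 985 (D), 978 (G), 977 (E), 975 (F), 966 (I), …
Winners (5 units): L, H, D, G, E.
First losing bid is F's $975, which sets the uniform price.
Total revenue = 5 × $975 = $4,875.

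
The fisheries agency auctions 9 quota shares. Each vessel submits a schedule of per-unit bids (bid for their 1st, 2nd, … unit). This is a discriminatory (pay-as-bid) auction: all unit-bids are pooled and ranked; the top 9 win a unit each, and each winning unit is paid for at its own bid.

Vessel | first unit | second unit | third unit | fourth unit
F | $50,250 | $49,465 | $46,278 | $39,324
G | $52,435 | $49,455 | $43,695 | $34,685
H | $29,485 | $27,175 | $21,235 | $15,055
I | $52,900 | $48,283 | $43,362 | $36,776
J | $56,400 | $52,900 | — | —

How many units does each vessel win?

F 3, G 2, I 2, J 2

Merging the schedules and taking the best 9: 56,400 (J-1), 52,900 (I-1), 52,900 (J-2), 52,435 (G-1), 50,250 (F-1), 49,465 (F-2), 49,455 (G-2), 48,283 (I-2), 46,278 (F-3)
Next rejected bid: $43,695 (not a price — pay-as-bid).
Allocation: F 3, G 2, I 2, J 2.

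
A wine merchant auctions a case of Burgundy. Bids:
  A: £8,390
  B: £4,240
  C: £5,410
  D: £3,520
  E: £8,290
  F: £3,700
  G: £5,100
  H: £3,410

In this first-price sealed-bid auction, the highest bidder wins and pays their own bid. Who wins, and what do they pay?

Sorting bids: 8,390 (A) > 8,290 (E) > 5,410 (C) > 5,100 (G) > 4,240 (B) > 3,700 (F) > …
First-price: A pays what they bid, £8,390.

A pays £8,390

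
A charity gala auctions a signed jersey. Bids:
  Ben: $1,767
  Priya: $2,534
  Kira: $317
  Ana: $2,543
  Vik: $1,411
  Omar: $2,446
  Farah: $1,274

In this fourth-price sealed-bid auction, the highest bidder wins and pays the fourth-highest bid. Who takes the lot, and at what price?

Ana pays $1,767

Rule: the highest bidder wins and pays the fourth-highest bid.
Sorting bids: 2,543 (Ana) > 2,534 (Priya) > 2,446 (Omar) > 1,767 (Ben) > 1,411 (Vik) > 1,274 (Farah) > …
Ana wins; payment is bid #4 in the ranking = $1,767.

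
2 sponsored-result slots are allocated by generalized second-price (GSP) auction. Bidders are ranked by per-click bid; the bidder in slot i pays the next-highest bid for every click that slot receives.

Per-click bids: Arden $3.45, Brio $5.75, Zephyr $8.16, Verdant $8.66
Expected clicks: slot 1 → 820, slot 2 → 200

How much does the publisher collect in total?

Sorting advertisers: $8.66 (Verdant) > $8.16 (Zephyr) > $5.75 (Brio) > …
Slot 1: Verdant pays $8.16 × 820 = $6691.20
Slot 2: Zephyr pays $5.75 × 200 = $1150.00
Total = $7841.20

Total revenue: $7841.20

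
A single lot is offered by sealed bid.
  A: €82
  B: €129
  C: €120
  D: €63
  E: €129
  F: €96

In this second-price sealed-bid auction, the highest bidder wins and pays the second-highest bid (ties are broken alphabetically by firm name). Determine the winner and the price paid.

B pays €129

Bids ranked: 129 (B) > 129 (E) > 120 (C) > 96 (F) > 82 (A) > 63 (D)
Tie at €129 → B wins by tie-break.
Second-price: B pays E's bid of €129.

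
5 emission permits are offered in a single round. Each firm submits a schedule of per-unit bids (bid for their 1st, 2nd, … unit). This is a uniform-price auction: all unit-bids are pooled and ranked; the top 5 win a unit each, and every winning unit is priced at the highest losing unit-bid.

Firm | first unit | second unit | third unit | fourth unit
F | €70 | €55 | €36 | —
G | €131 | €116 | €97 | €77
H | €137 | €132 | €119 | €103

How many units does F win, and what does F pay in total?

F: 0 units, pays €0

All unit-bids, highest first — top 5: 137 (H-1), 132 (H-2), 131 (G-1), 119 (H-3), 116 (G-2)
Highest rejected unit-bid = €103.
F wins 0 unit(s) at €103 each.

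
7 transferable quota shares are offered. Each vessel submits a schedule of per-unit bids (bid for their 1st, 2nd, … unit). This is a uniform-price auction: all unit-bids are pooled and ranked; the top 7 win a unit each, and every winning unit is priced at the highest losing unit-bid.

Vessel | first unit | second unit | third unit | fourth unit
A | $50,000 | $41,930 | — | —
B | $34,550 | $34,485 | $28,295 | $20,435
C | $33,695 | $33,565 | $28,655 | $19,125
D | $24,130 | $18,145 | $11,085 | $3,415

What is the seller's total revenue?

All unit-bids, highest first — top 7: 50,000 (A-1), 41,930 (A-2), 34,550 (B-1), 34,485 (B-2), 33,695 (C-1), 33,565 (C-2), 28,655 (C-3)
Highest rejected unit-bid = $28,295.
Allocation: A 2, B 2, C 3. Every unit priced at $28,295.
Revenue = 7 × 28,295 = $198,065.

Total revenue: $198,065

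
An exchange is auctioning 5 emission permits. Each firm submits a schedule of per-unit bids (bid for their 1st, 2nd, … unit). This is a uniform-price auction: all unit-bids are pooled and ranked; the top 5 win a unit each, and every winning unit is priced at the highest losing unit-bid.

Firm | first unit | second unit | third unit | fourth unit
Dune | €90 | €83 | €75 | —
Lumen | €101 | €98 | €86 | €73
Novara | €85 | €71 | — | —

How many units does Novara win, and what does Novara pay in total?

Novara: 1 unit, pays €83

Pooled unit-bids ranked (top 5): 101 (Lumen-1), 98 (Lumen-2), 90 (Dune-1), 86 (Lumen-3), 85 (Novara-1)
Highest rejected unit-bid = €83.
Novara wins 1 unit(s) at €83 each.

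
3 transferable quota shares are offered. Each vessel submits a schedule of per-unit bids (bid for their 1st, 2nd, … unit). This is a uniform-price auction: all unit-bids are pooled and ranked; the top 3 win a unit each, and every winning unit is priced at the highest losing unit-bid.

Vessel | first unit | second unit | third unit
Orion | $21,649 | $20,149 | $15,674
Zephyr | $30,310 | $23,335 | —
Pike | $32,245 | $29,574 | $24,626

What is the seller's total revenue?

Total revenue: $73,878

Pooled unit-bids ranked (top 3): 32,245 (Pike-1), 30,310 (Zephyr-1), 29,574 (Pike-2)
Highest rejected unit-bid = $24,626.
Allocation: Pike 2, Zephyr 1. Every unit priced at $24,626.
Revenue = 3 × 24,626 = $73,878.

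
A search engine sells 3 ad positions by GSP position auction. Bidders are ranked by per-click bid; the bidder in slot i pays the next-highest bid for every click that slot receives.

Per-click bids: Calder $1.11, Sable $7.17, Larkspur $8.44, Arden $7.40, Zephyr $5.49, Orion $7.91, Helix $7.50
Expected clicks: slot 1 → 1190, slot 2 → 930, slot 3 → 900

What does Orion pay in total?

Per-click bids in order: $8.44 (Larkspur) > $7.91 (Orion) > $7.50 (Helix) > $7.40 (Arden) > …
Orion holds slot 2 → pays next bid $7.50 × 930 clicks = $6975.00.

Orion pays $6975.00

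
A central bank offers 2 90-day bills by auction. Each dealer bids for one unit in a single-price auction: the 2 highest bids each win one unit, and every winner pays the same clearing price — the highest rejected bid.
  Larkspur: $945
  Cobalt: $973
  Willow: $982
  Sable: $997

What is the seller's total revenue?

Total revenue: $1,946

Ordering the bids: 997 (Sable), 982 (Willow), 973 (Cobalt), 945 (Larkspur)
Winners (2 units): Sable, Willow.
Clearing price = highest rejected bid = $973.
Total revenue = 2 × $973 = $1,946.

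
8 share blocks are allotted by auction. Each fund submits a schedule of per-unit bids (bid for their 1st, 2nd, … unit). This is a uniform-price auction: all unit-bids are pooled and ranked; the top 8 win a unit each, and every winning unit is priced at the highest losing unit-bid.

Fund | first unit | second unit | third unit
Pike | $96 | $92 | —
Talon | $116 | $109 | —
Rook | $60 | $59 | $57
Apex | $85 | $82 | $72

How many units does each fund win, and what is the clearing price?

Apex 3, Pike 2, Rook 1, Talon 2; clearing price $59

Merging the schedules and taking the best 8: 116 (Talon-1), 109 (Talon-2), 96 (Pike-1), 92 (Pike-2), 85 (Apex-1), 82 (Apex-2), 72 (Apex-3), 60 (Rook-1)
First bid not allocated: $59.
Allocation: Apex 3, Pike 2, Rook 1, Talon 2.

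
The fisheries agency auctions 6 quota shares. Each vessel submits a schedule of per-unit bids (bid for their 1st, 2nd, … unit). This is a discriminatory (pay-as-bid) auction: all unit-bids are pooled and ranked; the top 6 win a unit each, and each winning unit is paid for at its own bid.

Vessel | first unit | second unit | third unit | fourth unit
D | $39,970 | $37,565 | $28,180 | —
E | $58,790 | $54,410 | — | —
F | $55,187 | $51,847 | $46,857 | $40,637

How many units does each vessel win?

E 2, F 4

Merging the schedules and taking the best 6: 58,790 (E-1), 55,187 (F-1), 54,410 (E-2), 51,847 (F-2), 46,857 (F-3), 40,637 (F-4)
Next rejected bid: $39,970 (not a price — pay-as-bid).
Allocation: E 2, F 4.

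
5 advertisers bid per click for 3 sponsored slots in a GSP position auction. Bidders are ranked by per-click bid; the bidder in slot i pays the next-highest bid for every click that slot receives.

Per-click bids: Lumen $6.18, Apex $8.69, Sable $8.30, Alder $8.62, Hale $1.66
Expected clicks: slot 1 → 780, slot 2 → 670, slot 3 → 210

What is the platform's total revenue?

Ranked by bid: $8.69 (Apex) > $8.62 (Alder) > $8.30 (Sable) > $6.18 (Lumen) > …
Slot 1: Apex pays $8.62 × 780 = $6723.60
Slot 2: Alder pays $8.30 × 670 = $5561.00
Slot 3: Sable pays $6.18 × 210 = $1297.80
Total = $13582.40

Total revenue: $13582.40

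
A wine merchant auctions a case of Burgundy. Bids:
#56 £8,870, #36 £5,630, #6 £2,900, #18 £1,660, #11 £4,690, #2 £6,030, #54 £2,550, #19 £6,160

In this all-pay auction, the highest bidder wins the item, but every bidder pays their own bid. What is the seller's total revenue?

Sorting bids: 8,870 (#56) > 6,160 (#19) > 6,030 (#2) > 5,630 (#36) > 4,690 (#11) > 2,900 (#6) > …
Every bidder forfeits their bid regardless of winning.
Revenue = 8,870 + 5,630 + 2,900 + 1,660 + 4,690 + 6,030 + 2,550 + 6,160 = £38,490.

Total revenue: £38,490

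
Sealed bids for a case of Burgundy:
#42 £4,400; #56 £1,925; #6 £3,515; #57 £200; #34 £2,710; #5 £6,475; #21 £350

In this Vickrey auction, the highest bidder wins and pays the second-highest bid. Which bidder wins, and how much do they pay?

Sorting bids: 6,475 (#5) > 4,400 (#42) > 3,515 (#6) > 2,710 (#34) > 1,925 (#56) > 350 (#21) > …
#5 wins with the highest bid; price is set by the runner-up at £4,400.

#5 pays £4,400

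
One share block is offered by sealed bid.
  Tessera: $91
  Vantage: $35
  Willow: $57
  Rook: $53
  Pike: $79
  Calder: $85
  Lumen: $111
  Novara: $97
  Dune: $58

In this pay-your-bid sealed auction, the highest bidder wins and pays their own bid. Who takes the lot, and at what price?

Lumen pays $111

Bids ranked: 111 (Lumen) > 97 (Novara) > 91 (Tessera) > 85 (Calder) > 79 (Pike) > 58 (Dune) > …
Lumen is highest → pays own bid, $111.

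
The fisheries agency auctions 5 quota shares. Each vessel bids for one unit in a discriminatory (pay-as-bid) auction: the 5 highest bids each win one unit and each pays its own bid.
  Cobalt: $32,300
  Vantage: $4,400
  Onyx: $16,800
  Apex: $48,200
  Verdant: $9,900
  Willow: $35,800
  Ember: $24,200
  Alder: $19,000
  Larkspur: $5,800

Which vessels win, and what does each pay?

Apex $48,200, Willow $35,800, Cobalt $32,300, Ember $24,200, Alder $19,000

Ordering the bids: 48,200 (Apex), 35,800 (Willow), 32,300 (Cobalt), 24,200 (Ember), 19,000 (Alder), 16,800 (Onyx), 9,900 (Verdant), …
Top 5: Apex, Willow, Cobalt, Ember, Alder.
Each winner pays its own bid: Apex $48,200, Willow $35,800, Cobalt $32,300, Ember $24,200, Alder $19,000.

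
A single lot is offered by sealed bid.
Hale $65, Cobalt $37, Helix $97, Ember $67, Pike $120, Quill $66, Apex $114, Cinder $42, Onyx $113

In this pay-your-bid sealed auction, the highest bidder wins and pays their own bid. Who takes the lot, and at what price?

Pay-your-bid sealed auction: the highest bidder wins and pays their own bid.
Bids in order: 120 (Pike) > 114 (Apex) > 113 (Onyx) > 97 (Helix) > 67 (Ember) > 66 (Quill) > …
Pike has the highest bid and pays exactly that: $120.

Pike pays $120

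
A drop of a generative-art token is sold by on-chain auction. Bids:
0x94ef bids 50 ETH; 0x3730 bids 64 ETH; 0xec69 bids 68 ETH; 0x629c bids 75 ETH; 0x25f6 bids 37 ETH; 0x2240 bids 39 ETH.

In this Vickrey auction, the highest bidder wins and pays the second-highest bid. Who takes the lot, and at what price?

Bids ranked: 75 (0x629c) > 68 (0xec69) > 64 (0x3730) > 50 (0x94ef) > 39 (0x2240) > 37 (0x25f6)
0x629c wins with the highest bid; price is set by the runner-up at 68 ETH.

0x629c pays 68 ETH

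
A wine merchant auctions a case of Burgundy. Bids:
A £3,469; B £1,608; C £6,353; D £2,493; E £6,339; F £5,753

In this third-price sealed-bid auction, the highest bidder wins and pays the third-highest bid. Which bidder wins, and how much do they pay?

C pays £5,753

Third-price sealed-bid auction: the highest bidder wins and pays the third-highest bid.
Sorting bids: 6,353 (C) > 6,339 (E) > 5,753 (F) > 3,469 (A) > 2,493 (D) > 1,608 (B)
C is highest; pays the third-highest bid, £5,753.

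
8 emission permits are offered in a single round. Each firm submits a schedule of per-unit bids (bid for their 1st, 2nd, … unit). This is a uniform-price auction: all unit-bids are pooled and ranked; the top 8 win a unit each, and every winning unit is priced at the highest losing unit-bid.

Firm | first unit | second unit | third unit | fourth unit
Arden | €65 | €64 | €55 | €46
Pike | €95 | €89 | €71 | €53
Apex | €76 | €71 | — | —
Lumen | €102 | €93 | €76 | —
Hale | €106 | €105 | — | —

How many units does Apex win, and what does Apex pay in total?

Apex: 1 unit, pays €71

Merging the schedules and taking the best 8: 106 (Hale-1), 105 (Hale-2), 102 (Lumen-1), 95 (Pike-1), 93 (Lumen-2), 89 (Pike-2), 76 (Apex-1), 76 (Lumen-3)
First bid not allocated: €71.
Apex wins 1 unit(s) at €71 each.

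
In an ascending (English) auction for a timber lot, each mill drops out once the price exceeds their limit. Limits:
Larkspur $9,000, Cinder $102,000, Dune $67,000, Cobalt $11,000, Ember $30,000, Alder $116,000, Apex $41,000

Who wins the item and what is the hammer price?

Sorting limits: 116,000 (Alder) > 102,000 (Cinder) > 67,000 (Dune) > 41,000 (Apex) > 30,000 (Ember) > 11,000 (Cobalt) > …
Bidding ends when Cinder exits at $102,000; Alder takes it.

Alder wins at $102,000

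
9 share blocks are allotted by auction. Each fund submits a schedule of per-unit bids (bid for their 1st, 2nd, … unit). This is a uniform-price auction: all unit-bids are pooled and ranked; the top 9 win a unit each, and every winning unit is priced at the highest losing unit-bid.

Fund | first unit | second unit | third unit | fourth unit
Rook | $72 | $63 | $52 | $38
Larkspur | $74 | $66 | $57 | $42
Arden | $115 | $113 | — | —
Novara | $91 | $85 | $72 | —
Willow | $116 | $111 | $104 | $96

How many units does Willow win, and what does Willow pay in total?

Willow: 4 units, pays $288

Pooled unit-bids ranked (top 9): 116 (Willow-1), 115 (Arden-1), 113 (Arden-2), 111 (Willow-2), 104 (Willow-3), 96 (Willow-4), 91 (Novara-1), 85 (Novara-2), 74 (Larkspur-1)
The (k+1)-th unit-bid is $72.
Willow wins 4 unit(s) at $72 each.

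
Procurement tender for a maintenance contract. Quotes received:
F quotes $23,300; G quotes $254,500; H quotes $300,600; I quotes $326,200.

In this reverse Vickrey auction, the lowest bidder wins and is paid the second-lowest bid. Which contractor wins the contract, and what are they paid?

F is paid $254,500

Rule: the lowest bidder wins and is paid the second-lowest bid.
Bids ranked: 23,300 (F) < 254,500 (G) < 300,600 (H) < 326,200 (I)
F is lowest; is paid the second-lowest bid, $254,500.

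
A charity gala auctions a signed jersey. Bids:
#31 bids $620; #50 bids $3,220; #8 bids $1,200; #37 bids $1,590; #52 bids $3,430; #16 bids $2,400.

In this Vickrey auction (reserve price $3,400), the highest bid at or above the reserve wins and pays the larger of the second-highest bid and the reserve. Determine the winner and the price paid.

#52 pays $3,400

Bids ranked: 3,430 (#52) > 3,220 (#50) > 2,400 (#16) > 1,590 (#37) > 1,200 (#8) > 620 (#31)
#52 has the top bid at or above the reserve ($3,430).
Second-highest bid $3,220 is below the reserve $3,400, so the reserve binds → payment $3,400.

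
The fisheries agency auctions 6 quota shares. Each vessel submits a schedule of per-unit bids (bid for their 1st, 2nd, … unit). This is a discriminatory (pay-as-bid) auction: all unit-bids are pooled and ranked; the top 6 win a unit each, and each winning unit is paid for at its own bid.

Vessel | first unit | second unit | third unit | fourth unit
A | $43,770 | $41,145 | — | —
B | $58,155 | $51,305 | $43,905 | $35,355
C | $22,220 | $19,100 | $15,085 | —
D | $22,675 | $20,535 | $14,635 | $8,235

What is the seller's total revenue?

Total revenue: $273,635

Merging the schedules and taking the best 6: 58,155 (B-1), 51,305 (B-2), 43,905 (B-3), 43,770 (A-1), 41,145 (A-2), 35,355 (B-4)
Next rejected bid: $22,675 (not a price — pay-as-bid).
Each winning unit pays its own bid.
Revenue = 58,155 + 51,305 + 43,905 + 43,770 + 41,145 + 35,355 = $273,635.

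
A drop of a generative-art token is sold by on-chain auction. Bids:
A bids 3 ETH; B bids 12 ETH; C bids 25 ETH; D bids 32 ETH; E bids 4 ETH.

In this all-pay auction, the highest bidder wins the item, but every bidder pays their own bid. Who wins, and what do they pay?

D pays 32 ETH

Rule: the highest bidder wins the item, but every bidder pays their own bid.
Bids ranked: 32 (D) > 25 (C) > 12 (B) > 4 (E) > 3 (A)
D wins with the top bid; all bids are sunk regardless.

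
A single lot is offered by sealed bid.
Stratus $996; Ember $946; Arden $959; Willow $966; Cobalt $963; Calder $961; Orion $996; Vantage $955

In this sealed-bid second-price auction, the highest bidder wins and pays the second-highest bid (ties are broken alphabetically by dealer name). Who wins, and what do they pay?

Sealed-bid second-price auction: the highest bidder wins and pays the second-highest bid.
Sorting bids: 996 (Orion) > 996 (Stratus) > 966 (Willow) > 963 (Cobalt) > 961 (Calder) > 959 (Arden) > …
Tie at $996 → Orion wins by tie-break.
Orion is highest; pays the second-highest bid, $996.

Orion pays $996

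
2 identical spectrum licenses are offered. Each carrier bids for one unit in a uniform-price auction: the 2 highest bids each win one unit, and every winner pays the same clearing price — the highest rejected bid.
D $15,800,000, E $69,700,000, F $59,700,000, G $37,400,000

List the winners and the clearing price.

E, F; each pays $37,400,000

Sorting: 69,700,000 (E), 59,700,000 (F), 37,400,000 (G), 15,800,000 (D)
Winners (2 units): E, F.
Clearing price = highest rejected bid = $37,400,000.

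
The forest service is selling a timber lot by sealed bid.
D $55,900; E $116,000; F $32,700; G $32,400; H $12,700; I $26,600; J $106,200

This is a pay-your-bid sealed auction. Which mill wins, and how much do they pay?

E pays $116,000

Sorting bids: 116,000 (E) > 106,200 (J) > 55,900 (D) > 32,700 (F) > 32,400 (G) > 26,600 (I) > …
E is highest → pays own bid, $116,000.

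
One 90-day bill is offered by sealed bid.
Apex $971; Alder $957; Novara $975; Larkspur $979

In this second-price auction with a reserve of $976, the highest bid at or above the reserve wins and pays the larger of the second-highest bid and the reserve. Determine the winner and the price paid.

Larkspur pays $976

Bids in order: 979 (Larkspur) > 975 (Novara) > 971 (Apex) > 957 (Alder)
Larkspur has the top bid at or above the reserve ($979).
max(second-highest $975, reserve $976) = $976.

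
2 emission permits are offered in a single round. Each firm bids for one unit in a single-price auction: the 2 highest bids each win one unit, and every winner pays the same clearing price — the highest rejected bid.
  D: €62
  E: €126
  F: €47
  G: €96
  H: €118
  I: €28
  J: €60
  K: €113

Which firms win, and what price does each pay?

Bids ranked high→low: 126 (E), 118 (H), 113 (K), 96 (G), …
The 2 highest are E, H.
First losing bid is K's €113, which sets the uniform price.

E, H; each pays €113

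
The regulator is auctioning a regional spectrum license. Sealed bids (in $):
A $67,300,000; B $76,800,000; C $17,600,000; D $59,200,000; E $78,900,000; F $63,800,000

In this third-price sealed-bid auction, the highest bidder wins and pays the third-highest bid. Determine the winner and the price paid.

E pays $67,300,000

Sorting bids: 78,900,000 (E) > 76,800,000 (B) > 67,300,000 (A) > 63,800,000 (F) > 59,200,000 (D) > 17,600,000 (C)
E is highest; pays the third-highest bid, $67,300,000.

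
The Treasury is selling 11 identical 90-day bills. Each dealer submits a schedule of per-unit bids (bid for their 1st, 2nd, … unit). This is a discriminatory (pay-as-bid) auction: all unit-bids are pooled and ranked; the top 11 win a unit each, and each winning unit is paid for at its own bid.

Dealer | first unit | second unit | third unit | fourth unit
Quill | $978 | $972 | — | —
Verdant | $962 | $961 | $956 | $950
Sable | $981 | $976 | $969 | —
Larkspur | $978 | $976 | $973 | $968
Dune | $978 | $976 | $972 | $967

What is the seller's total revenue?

Total revenue: $10,729

All unit-bids, highest first — top 11: 981 (Sable-1), 978 (Quill-1), 978 (Larkspur-1), 978 (Dune-1), 976 (Sable-2), 976 (Larkspur-2), 976 (Dune-2), 973 (Larkspur-3), 972 (Quill-2), 972 (Dune-3), 969 (Sable-3)
Next rejected bid: $968 (not a price — pay-as-bid).
Each winning unit pays its own bid.
Revenue = 981 + 978 + 978 + 978 + 976 + 976 + 976 + 973 + 972 + 972 + 969 = $10,729.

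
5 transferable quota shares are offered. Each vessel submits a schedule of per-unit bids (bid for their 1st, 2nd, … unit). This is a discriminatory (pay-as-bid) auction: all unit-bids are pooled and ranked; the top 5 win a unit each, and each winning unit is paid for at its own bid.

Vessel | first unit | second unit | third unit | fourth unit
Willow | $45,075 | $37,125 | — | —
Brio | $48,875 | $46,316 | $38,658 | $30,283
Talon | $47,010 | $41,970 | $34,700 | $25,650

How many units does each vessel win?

Merging the schedules and taking the best 5: 48,875 (Brio-1), 47,010 (Talon-1), 46,316 (Brio-2), 45,075 (Willow-1), 41,970 (Talon-2)
Next rejected bid: $38,658 (not a price — pay-as-bid).
Allocation: Brio 2, Talon 2, Willow 1.

Brio 2, Talon 2, Willow 1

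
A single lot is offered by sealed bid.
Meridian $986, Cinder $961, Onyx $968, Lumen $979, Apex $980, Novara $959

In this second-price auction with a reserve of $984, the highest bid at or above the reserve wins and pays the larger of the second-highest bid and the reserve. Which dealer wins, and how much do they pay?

Sorting bids: 986 (Meridian) > 980 (Apex) > 979 (Lumen) > 968 (Onyx) > 961 (Cinder) > 959 (Novara)
Highest eligible bid: Meridian at $986.
max(second-highest $980, reserve $984) = $984.

Meridian pays $984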